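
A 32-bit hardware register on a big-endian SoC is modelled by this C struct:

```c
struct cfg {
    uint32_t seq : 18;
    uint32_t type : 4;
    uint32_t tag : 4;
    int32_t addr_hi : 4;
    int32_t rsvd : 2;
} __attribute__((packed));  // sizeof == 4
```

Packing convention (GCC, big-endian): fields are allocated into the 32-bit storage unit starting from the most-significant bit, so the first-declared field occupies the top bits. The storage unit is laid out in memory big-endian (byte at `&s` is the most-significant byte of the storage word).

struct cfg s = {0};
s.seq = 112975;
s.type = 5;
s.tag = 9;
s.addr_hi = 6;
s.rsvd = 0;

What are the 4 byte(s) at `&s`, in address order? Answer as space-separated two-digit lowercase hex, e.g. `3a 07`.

seq (18b) val=112975 bits=0x1b94f at bit 14: 0x6e53c000
type (4b) val=5 bits=0x5 at bit 10: 0x6e53d400
tag (4b) val=9 bits=0x9 at bit 6: 0x6e53d640
addr_hi (4b) val=6 bits=0x6 at bit 2: 0x6e53d658
rsvd (2b) val=0 bits=0x0 at bit 0: 0x6e53d658
word = 0x6e53d658 → big-endian bytes:
  [0]=0x6e  [1]=0x53  [2]=0xd6  [3]=0x58

6e 53 d6 58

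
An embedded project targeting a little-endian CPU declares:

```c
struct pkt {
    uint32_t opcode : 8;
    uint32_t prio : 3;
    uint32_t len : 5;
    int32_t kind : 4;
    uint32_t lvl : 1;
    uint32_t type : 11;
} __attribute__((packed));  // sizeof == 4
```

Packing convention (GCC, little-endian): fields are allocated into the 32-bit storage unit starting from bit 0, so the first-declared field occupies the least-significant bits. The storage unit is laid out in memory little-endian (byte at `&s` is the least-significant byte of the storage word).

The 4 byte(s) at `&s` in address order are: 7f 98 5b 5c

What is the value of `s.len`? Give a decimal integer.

19

[0]=0x7f [1]=0x98 [2]=0x5b [3]=0x5c (little-endian) → word 0x5c5b987f
opcode [0+:8] = (word>>0) & 0xff = 127
prio [8+:3] = (word>>8) & 0x7 = 0
len [11+:5] = (word>>11) & 0x1f = 19  ←
kind [16+:4] = (word>>16) & 0xf = 11
lvl [20+:1] = (word>>20) & 0x1 = 1
type [21+:11] = (word>>21) & 0x7ff = 738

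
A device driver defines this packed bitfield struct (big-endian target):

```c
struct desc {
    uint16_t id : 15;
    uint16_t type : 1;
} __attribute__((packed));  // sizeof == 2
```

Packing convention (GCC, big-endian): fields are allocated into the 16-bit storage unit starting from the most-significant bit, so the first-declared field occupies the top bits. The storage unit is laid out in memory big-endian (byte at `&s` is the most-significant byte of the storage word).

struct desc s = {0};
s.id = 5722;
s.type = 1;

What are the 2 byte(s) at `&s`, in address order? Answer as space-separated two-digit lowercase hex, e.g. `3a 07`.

id (15b) val=5722 bits=0x165a at bit 1: 0x2cb4
type (1b) val=1 bits=0x1 at bit 0: 0x2cb5
word = 0x2cb5 → big-endian bytes:
  [0]=0x2c  [1]=0xb5

2c b5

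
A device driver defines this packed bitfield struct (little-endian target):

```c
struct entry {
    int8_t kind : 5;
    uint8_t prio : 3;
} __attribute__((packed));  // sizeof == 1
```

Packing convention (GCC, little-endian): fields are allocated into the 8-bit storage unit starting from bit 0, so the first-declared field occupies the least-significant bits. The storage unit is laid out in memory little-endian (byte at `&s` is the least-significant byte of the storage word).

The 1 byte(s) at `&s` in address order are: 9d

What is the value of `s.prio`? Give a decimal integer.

[0]=0x9d (little-endian) → word 0x9d
kind:5 @ bit 0 → (0x9d>>0)&0x1f = 0x1d
prio:3 @ bit 5 → (0x9d>>5)&0x7 = 0x4  ←

4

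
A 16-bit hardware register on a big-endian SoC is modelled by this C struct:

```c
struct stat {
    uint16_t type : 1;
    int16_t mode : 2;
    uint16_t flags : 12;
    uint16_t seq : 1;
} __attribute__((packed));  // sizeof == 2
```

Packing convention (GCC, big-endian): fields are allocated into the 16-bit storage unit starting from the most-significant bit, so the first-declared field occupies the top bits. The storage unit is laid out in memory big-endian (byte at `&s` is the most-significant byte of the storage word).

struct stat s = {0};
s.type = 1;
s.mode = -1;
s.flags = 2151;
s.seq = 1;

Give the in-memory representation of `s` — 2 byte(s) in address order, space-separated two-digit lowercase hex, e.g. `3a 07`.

f0 cf

type:1 = 1 → 0x1 << 15 → word 0x8000
mode:2 = -1 → 0x3 << 13 → word 0xe000
flags:12 = 2151 → 0x867 << 1 → word 0xf0ce
seq:1 = 1 → 0x1 << 0 → word 0xf0cf
word = 0xf0cf → big-endian bytes:
  [0]=0xf0  [1]=0xcf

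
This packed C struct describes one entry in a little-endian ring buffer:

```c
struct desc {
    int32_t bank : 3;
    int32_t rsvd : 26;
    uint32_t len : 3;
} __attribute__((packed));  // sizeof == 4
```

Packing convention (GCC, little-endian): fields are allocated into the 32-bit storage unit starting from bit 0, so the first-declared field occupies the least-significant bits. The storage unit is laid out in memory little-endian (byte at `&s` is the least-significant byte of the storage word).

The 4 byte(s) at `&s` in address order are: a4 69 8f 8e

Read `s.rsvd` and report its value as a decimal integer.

[0]=0xa4 [1]=0x69 [2]=0x8f [3]=0x8e (little-endian) → word 0x8e8f69a4
bank:3 @ bit 0 → (0x8e8f69a4>>0)&0x7 = 0x4
rsvd:26 @ bit 3 → (0x8e8f69a4>>3)&0x3ffffff = 0x1d1ed34  ←
len:3 @ bit 29 → (0x8e8f69a4>>29)&0x7 = 0x4
rsvd signed 26b, MSB=0: value = 30534964

30534964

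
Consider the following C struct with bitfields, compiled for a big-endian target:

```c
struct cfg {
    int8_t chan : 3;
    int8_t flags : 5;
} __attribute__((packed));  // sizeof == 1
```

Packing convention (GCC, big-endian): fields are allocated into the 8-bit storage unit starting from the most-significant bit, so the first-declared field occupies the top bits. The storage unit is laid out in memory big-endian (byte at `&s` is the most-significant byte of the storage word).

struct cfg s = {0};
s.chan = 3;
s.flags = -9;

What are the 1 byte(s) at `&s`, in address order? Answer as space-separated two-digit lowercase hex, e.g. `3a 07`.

chan:3 = 3 → 0x3 << 5 → word 0x60
flags:5 = -9 → 0x17 << 0 → word 0x77
word = 0x77 → big-endian bytes:
  [0]=0x77

77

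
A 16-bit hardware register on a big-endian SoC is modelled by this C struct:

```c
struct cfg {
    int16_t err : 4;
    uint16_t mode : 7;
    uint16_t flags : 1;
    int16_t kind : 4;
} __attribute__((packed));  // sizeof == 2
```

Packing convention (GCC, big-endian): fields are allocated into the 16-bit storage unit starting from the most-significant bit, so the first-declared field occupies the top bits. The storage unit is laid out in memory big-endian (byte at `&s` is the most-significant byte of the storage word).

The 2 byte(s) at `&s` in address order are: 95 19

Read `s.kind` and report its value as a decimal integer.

[0]=0x95 [1]=0x19 (big-endian) → word 0x9519
err [12+:4] = (word>>12) & 0xf = 9
mode [5+:7] = (word>>5) & 0x7f = 40
flags [4+:1] = (word>>4) & 0x1 = 1
kind [0+:4] = (word>>0) & 0xf = 9  ←
kind signed 4b, MSB=1: 9 - 16 = -7

-7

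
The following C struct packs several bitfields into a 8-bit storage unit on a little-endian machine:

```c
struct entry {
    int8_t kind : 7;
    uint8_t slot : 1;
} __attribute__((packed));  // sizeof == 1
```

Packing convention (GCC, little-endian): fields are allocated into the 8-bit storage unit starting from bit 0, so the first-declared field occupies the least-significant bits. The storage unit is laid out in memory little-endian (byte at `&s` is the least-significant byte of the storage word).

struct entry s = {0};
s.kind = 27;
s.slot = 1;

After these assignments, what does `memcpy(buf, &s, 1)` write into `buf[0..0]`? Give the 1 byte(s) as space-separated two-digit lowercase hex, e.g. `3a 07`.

9b

[0+:7] kind=27 & 0x7f = 0x1b; word=0x1b
[7+:1] slot=1 & 0x1 = 0x1; word=0x9b
word = 0x9b → little-endian bytes:
  [0]=0x9b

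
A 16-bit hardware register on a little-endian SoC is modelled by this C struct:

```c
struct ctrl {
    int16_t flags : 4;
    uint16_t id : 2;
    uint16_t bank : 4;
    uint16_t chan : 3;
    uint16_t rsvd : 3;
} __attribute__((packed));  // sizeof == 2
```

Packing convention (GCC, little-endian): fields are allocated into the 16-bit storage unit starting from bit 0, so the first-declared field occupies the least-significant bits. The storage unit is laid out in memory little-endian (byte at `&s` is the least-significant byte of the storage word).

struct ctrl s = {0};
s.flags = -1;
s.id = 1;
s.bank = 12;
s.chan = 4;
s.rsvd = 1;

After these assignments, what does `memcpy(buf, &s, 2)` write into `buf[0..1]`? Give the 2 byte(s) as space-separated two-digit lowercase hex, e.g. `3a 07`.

flags:4 = -1 → 0xf << 0 → word 0x000f
id:2 = 1 → 0x1 << 4 → word 0x001f
bank:4 = 12 → 0xc << 6 → word 0x031f
chan:3 = 4 → 0x4 << 10 → word 0x131f
rsvd:3 = 1 → 0x1 << 13 → word 0x331f
word = 0x331f → little-endian bytes:
  [0]=0x1f  [1]=0x33

1f 33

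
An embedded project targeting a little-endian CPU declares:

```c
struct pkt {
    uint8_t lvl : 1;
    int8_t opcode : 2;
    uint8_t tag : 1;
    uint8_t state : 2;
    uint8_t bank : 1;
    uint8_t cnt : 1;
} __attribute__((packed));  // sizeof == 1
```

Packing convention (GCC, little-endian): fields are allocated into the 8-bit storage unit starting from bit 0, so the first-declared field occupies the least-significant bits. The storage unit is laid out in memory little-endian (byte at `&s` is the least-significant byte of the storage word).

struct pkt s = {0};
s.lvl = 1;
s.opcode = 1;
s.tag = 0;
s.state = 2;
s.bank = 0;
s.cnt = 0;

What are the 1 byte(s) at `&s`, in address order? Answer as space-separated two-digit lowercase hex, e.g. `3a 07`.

lvl:1 = 1 → 0x1 << 0 → word 0x01
opcode:2 = 1 → 0x1 << 1 → word 0x03
tag:1 = 0 → 0x0 << 3 → word 0x03
state:2 = 2 → 0x2 << 4 → word 0x23
bank:1 = 0 → 0x0 << 6 → word 0x23
cnt:1 = 0 → 0x0 << 7 → word 0x23
word = 0x23 → little-endian bytes:
  [0]=0x23

23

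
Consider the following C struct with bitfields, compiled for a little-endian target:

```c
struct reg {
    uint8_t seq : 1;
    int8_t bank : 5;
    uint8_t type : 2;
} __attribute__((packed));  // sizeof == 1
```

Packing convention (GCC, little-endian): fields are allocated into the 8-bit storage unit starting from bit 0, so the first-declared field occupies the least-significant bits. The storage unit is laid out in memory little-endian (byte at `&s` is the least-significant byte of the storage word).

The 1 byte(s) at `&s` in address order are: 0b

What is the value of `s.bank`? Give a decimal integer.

5

[0]=0x0b (little-endian) → word 0x0b
seq [0+:1] = (word>>0) & 0x1 = 1
bank [1+:5] = (word>>1) & 0x1f = 5  ←
type [6+:2] = (word>>6) & 0x3 = 0
bank signed 5b, MSB=0: value = 5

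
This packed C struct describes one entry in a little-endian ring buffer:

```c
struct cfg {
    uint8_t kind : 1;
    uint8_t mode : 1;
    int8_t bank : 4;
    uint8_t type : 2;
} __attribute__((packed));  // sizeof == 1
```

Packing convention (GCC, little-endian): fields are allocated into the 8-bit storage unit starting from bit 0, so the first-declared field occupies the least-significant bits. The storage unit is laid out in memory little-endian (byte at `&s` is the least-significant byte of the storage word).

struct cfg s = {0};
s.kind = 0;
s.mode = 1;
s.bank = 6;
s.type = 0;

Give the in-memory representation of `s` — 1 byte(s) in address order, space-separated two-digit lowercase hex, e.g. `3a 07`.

1a

[0+:1] kind=0 & 0x1 = 0x0; word=0x00
[1+:1] mode=1 & 0x1 = 0x1; word=0x02
[2+:4] bank=6 & 0xf = 0x6; word=0x1a
[6+:2] type=0 & 0x3 = 0x0; word=0x1a
word = 0x1a → little-endian bytes:
  [0]=0x1a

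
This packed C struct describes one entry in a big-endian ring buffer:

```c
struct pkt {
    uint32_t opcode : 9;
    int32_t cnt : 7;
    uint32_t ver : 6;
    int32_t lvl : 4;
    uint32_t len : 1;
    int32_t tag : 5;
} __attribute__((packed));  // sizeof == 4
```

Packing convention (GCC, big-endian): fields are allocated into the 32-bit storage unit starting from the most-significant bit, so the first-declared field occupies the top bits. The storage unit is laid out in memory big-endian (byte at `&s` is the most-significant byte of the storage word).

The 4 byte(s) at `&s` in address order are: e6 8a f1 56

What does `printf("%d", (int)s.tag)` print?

[0]=0xe6 [1]=0x8a [2]=0xf1 [3]=0x56 (big-endian) → word 0xe68af156
opcode [23+:9] = (word>>23) & 0x1ff = 461
cnt [16+:7] = (word>>16) & 0x7f = 10
ver [10+:6] = (word>>10) & 0x3f = 60
lvl [6+:4] = (word>>6) & 0xf = 5
len [5+:1] = (word>>5) & 0x1 = 0
tag [0+:5] = (word>>0) & 0x1f = 22  ←
tag signed 5b, MSB=1: 22 - 32 = -10

-10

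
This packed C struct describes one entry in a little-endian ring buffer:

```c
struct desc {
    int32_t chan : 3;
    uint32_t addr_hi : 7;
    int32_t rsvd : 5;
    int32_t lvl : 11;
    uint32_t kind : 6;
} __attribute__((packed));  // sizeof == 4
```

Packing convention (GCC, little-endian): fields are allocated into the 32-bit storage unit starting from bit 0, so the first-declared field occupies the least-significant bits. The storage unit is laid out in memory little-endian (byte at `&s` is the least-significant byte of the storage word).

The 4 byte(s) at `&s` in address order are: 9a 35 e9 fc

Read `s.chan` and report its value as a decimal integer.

2

[0]=0x9a [1]=0x35 [2]=0xe9 [3]=0xfc (little-endian) → word 0xfce9359a
chan [0+:3] = (word>>0) & 0x7 = 2  ←
addr_hi [3+:7] = (word>>3) & 0x7f = 51
rsvd [10+:5] = (word>>10) & 0x1f = 13
lvl [15+:11] = (word>>15) & 0x7ff = 466
kind [26+:6] = (word>>26) & 0x3f = 63
chan signed 3b, MSB=0: value = 2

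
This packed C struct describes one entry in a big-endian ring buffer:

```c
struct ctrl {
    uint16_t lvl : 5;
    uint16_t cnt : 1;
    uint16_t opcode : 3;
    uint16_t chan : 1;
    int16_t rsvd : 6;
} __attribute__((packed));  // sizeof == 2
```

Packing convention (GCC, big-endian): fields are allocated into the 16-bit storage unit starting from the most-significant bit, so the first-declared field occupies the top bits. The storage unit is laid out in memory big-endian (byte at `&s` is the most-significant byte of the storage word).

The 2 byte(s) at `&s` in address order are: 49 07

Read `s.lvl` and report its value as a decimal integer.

9

[0]=0x49 [1]=0x07 (big-endian) → word 0x4907
lvl:5 @ bit 11 → (0x4907>>11)&0x1f = 0x9  ←
cnt:1 @ bit 10 → (0x4907>>10)&0x1 = 0x0
opcode:3 @ bit 7 → (0x4907>>7)&0x7 = 0x2
chan:1 @ bit 6 → (0x4907>>6)&0x1 = 0x0
rsvd:6 @ bit 0 → (0x4907>>0)&0x3f = 0x7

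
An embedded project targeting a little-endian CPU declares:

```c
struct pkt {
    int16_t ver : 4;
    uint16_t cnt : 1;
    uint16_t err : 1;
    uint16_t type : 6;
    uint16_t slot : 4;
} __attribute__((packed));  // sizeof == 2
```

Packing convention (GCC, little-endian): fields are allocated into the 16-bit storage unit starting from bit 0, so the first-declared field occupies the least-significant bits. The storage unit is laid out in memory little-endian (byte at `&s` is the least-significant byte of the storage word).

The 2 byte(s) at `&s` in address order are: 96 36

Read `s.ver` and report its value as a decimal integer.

6

[0]=0x96 [1]=0x36 (little-endian) → word 0x3696
ver [0+:4] = (word>>0) & 0xf = 6  ←
cnt [4+:1] = (word>>4) & 0x1 = 1
err [5+:1] = (word>>5) & 0x1 = 0
type [6+:6] = (word>>6) & 0x3f = 26
slot [12+:4] = (word>>12) & 0xf = 3
ver signed 4b, MSB=0: value = 6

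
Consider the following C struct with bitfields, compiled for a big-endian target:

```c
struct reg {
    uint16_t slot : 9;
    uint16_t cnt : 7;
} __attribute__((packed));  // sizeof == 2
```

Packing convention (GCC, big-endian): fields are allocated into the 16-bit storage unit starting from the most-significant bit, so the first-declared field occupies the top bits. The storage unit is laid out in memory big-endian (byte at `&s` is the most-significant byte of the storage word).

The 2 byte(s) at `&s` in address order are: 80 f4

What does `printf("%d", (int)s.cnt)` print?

116

[0]=0x80 [1]=0xf4 (big-endian) → word 0x80f4
slot:9 @ bit 7 → (0x80f4>>7)&0x1ff = 0x101
cnt:7 @ bit 0 → (0x80f4>>0)&0x7f = 0x74  ←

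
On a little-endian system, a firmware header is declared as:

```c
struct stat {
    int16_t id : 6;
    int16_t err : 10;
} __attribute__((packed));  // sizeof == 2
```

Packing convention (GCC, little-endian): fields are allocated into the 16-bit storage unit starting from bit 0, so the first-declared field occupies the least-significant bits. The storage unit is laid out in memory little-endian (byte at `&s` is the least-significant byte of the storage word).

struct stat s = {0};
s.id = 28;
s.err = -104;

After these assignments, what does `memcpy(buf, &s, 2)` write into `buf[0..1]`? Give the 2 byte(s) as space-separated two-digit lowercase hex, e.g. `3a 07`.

id (6b) val=28 bits=0x1c at bit 0: 0x001c
err (10b) val=-104 bits=0x398 at bit 6: 0xe61c
word = 0xe61c → little-endian bytes:
  [0]=0x1c  [1]=0xe6

1c e6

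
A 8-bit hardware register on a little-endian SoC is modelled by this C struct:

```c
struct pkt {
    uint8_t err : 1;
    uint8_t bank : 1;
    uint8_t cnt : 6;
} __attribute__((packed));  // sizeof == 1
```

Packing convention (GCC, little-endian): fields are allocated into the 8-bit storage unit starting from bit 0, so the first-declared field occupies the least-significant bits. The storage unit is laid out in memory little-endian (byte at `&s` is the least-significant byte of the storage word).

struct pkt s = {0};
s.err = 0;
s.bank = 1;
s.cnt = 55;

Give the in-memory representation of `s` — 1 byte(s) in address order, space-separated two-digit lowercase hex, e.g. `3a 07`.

err (1b) val=0 bits=0x0 at bit 0: 0x00
bank (1b) val=1 bits=0x1 at bit 1: 0x02
cnt (6b) val=55 bits=0x37 at bit 2: 0xde
word = 0xde → little-endian bytes:
  [0]=0xde

de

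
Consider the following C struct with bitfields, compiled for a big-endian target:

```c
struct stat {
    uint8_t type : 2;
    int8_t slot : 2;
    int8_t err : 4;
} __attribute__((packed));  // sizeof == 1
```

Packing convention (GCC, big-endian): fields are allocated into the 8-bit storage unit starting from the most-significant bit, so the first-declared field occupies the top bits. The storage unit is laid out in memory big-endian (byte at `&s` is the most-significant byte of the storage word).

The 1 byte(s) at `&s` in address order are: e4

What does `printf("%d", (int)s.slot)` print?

[0]=0xe4 (big-endian) → word 0xe4
type [6+:2] = (word>>6) & 0x3 = 3
slot [4+:2] = (word>>4) & 0x3 = 2  ←
err [0+:4] = (word>>0) & 0xf = 4
slot signed 2b, MSB=1: 2 - 4 = -2

-2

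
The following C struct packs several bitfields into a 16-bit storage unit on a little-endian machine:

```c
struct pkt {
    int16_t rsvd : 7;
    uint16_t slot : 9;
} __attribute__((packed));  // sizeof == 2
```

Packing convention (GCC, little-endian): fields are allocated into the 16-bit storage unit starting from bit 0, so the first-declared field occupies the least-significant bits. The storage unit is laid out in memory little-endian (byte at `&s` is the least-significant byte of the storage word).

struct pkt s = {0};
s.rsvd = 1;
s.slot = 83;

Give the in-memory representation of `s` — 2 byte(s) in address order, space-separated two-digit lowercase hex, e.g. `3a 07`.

81 29

[0+:7] rsvd=1 & 0x7f = 0x1; word=0x0001
[7+:9] slot=83 & 0x1ff = 0x53; word=0x2981
word = 0x2981 → little-endian bytes:
  [0]=0x81  [1]=0x29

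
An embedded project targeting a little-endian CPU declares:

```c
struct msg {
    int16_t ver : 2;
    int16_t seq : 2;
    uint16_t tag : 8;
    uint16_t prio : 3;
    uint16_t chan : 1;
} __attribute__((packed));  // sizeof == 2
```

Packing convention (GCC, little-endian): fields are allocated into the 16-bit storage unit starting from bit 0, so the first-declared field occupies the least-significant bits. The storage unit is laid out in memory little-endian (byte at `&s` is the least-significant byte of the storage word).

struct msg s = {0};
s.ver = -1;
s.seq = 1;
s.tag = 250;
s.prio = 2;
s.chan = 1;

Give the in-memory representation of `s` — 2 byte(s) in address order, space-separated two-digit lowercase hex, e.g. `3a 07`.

[0+:2] ver=-1 & 0x3 = 0x3; word=0x0003
[2+:2] seq=1 & 0x3 = 0x1; word=0x0007
[4+:8] tag=250 & 0xff = 0xfa; word=0x0fa7
[12+:3] prio=2 & 0x7 = 0x2; word=0x2fa7
[15+:1] chan=1 & 0x1 = 0x1; word=0xafa7
word = 0xafa7 → little-endian bytes:
  [0]=0xa7  [1]=0xaf

a7 af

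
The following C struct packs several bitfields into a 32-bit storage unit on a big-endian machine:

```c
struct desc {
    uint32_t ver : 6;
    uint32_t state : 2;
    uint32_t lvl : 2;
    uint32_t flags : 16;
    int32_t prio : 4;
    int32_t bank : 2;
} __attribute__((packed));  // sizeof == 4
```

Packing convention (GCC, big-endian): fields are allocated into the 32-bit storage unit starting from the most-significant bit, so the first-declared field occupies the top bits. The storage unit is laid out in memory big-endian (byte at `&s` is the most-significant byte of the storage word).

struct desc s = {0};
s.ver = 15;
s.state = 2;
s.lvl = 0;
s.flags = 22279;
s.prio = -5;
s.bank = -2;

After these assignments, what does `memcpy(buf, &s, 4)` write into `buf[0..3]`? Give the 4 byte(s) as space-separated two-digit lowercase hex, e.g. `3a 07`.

[26+:6] ver=15 & 0x3f = 0xf; word=0x3c000000
[24+:2] state=2 & 0x3 = 0x2; word=0x3e000000
[22+:2] lvl=0 & 0x3 = 0x0; word=0x3e000000
[6+:16] flags=22279 & 0xffff = 0x5707; word=0x3e15c1c0
[2+:4] prio=-5 & 0xf = 0xb; word=0x3e15c1ec
[0+:2] bank=-2 & 0x3 = 0x2; word=0x3e15c1ee
word = 0x3e15c1ee → big-endian bytes:
  [0]=0x3e  [1]=0x15  [2]=0xc1  [3]=0xee

3e 15 c1 ee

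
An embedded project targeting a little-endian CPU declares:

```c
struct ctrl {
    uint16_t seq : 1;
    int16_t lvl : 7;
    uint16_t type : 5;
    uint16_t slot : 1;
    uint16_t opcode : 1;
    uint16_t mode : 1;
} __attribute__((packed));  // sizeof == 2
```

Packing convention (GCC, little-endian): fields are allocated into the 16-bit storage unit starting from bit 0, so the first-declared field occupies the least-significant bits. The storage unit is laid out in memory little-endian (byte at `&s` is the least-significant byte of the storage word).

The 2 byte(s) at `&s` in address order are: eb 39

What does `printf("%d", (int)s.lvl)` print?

-11

[0]=0xeb [1]=0x39 (little-endian) → word 0x39eb
seq:1 @ bit 0 → (0x39eb>>0)&0x1 = 0x1
lvl:7 @ bit 1 → (0x39eb>>1)&0x7f = 0x75  ←
type:5 @ bit 8 → (0x39eb>>8)&0x1f = 0x19
slot:1 @ bit 13 → (0x39eb>>13)&0x1 = 0x1
opcode:1 @ bit 14 → (0x39eb>>14)&0x1 = 0x0
mode:1 @ bit 15 → (0x39eb>>15)&0x1 = 0x0
lvl signed 7b, MSB=1: 117 - 128 = -11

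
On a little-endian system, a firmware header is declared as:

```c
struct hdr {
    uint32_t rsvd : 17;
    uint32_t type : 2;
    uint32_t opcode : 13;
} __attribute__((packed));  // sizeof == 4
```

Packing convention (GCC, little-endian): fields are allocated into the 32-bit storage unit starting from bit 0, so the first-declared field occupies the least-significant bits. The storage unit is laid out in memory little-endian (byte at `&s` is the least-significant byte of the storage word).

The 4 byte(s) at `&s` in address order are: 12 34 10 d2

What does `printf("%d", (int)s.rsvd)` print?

[0]=0x12 [1]=0x34 [2]=0x10 [3]=0xd2 (little-endian) → word 0xd2103412
rsvd [0+:17] = (word>>0) & 0x1ffff = 13330  ←
type [17+:2] = (word>>17) & 0x3 = 0
opcode [19+:13] = (word>>19) & 0x1fff = 6722

13330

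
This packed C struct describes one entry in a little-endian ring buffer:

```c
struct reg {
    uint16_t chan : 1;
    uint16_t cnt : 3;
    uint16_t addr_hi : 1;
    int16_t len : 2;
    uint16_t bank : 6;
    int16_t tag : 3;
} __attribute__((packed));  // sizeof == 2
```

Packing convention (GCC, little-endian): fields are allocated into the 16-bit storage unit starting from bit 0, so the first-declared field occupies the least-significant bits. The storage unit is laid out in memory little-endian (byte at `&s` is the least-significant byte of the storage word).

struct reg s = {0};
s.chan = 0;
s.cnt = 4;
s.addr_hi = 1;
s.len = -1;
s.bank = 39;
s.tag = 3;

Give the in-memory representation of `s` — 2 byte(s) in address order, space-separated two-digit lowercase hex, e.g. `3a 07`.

f8 73

[0+:1] chan=0 & 0x1 = 0x0; word=0x0000
[1+:3] cnt=4 & 0x7 = 0x4; word=0x0008
[4+:1] addr_hi=1 & 0x1 = 0x1; word=0x0018
[5+:2] len=-1 & 0x3 = 0x3; word=0x0078
[7+:6] bank=39 & 0x3f = 0x27; word=0x13f8
[13+:3] tag=3 & 0x7 = 0x3; word=0x73f8
word = 0x73f8 → little-endian bytes:
  [0]=0xf8  [1]=0x73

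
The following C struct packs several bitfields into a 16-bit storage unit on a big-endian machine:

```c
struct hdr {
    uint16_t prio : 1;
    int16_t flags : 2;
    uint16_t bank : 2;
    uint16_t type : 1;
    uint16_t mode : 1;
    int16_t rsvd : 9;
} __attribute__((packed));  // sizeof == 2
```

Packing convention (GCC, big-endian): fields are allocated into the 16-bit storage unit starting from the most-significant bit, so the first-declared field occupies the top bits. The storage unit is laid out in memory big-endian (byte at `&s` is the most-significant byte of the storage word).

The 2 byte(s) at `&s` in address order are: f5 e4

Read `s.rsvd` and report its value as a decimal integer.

[0]=0xf5 [1]=0xe4 (big-endian) → word 0xf5e4
prio:1 @ bit 15 → (0xf5e4>>15)&0x1 = 0x1
flags:2 @ bit 13 → (0xf5e4>>13)&0x3 = 0x3
bank:2 @ bit 11 → (0xf5e4>>11)&0x3 = 0x2
type:1 @ bit 10 → (0xf5e4>>10)&0x1 = 0x1
mode:1 @ bit 9 → (0xf5e4>>9)&0x1 = 0x0
rsvd:9 @ bit 0 → (0xf5e4>>0)&0x1ff = 0x1e4  ←
rsvd signed 9b, MSB=1: 484 - 512 = -28

-28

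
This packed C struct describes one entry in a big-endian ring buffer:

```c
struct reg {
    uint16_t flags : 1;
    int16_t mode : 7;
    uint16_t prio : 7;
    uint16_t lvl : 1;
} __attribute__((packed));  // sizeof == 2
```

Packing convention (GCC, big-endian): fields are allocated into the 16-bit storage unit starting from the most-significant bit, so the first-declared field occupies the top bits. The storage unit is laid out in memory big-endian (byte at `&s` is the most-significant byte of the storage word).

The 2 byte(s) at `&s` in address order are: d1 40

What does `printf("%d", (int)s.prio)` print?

32

[0]=0xd1 [1]=0x40 (big-endian) → word 0xd140
flags:1 @ bit 15 → (0xd140>>15)&0x1 = 0x1
mode:7 @ bit 8 → (0xd140>>8)&0x7f = 0x51
prio:7 @ bit 1 → (0xd140>>1)&0x7f = 0x20  ←
lvl:1 @ bit 0 → (0xd140>>0)&0x1 = 0x0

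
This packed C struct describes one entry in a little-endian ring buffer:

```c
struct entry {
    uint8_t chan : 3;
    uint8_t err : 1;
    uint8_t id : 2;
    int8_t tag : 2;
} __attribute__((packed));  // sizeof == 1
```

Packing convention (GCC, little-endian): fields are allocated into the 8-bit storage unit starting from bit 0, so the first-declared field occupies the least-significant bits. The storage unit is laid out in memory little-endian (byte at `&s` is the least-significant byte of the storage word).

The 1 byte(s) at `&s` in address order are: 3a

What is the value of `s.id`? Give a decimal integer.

[0]=0x3a (little-endian) → word 0x3a
chan:3 @ bit 0 → (0x3a>>0)&0x7 = 0x2
err:1 @ bit 3 → (0x3a>>3)&0x1 = 0x1
id:2 @ bit 4 → (0x3a>>4)&0x3 = 0x3  ←
tag:2 @ bit 6 → (0x3a>>6)&0x3 = 0x0

3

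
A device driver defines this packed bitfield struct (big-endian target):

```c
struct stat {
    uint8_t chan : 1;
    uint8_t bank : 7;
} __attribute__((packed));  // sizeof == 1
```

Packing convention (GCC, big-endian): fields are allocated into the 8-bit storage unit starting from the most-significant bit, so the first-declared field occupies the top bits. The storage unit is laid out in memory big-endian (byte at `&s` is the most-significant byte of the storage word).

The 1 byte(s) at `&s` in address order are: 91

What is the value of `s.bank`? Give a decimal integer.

17

[0]=0x91 (big-endian) → word 0x91
chan [7+:1] = (word>>7) & 0x1 = 1
bank [0+:7] = (word>>0) & 0x7f = 17  ←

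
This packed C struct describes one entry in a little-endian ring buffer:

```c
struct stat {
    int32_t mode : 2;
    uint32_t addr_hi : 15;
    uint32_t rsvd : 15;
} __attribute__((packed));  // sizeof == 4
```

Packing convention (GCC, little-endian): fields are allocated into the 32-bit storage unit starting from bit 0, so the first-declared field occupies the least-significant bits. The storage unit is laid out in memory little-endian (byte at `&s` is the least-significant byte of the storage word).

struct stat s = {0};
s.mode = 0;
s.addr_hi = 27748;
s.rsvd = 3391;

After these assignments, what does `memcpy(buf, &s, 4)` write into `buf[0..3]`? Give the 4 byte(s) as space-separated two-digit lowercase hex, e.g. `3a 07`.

90 b1 7f 1a

[0+:2] mode=0 & 0x3 = 0x0; word=0x00000000
[2+:15] addr_hi=27748 & 0x7fff = 0x6c64; word=0x0001b190
[17+:15] rsvd=3391 & 0x7fff = 0xd3f; word=0x1a7fb190
word = 0x1a7fb190 → little-endian bytes:
  [0]=0x90  [1]=0xb1  [2]=0x7f  [3]=0x1a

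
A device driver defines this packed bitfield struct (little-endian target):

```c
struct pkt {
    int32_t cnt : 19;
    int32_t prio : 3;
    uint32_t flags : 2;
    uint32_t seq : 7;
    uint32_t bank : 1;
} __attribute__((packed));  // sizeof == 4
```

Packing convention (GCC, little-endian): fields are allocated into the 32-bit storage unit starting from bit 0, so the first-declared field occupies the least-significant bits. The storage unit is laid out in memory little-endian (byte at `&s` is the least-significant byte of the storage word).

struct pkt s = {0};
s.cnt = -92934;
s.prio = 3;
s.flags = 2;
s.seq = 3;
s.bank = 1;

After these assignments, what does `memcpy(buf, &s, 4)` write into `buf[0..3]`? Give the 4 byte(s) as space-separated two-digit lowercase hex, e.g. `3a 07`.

fa 94 9e 83

cnt:19 = -92934 → 0x694fa << 0 → word 0x000694fa
prio:3 = 3 → 0x3 << 19 → word 0x001e94fa
flags:2 = 2 → 0x2 << 22 → word 0x009e94fa
seq:7 = 3 → 0x3 << 24 → word 0x039e94fa
bank:1 = 1 → 0x1 << 31 → word 0x839e94fa
word = 0x839e94fa → little-endian bytes:
  [0]=0xfa  [1]=0x94  [2]=0x9e  [3]=0x83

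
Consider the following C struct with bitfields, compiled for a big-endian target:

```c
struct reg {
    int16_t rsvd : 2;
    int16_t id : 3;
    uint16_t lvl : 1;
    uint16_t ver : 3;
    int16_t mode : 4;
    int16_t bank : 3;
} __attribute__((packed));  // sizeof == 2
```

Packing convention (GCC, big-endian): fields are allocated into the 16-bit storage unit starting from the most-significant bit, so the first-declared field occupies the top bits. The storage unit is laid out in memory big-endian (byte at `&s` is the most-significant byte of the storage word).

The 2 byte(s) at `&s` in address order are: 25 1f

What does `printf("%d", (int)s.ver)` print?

2

[0]=0x25 [1]=0x1f (big-endian) → word 0x251f
rsvd [14+:2] = (word>>14) & 0x3 = 0
id [11+:3] = (word>>11) & 0x7 = 4
lvl [10+:1] = (word>>10) & 0x1 = 1
ver [7+:3] = (word>>7) & 0x7 = 2  ←
mode [3+:4] = (word>>3) & 0xf = 3
bank [0+:3] = (word>>0) & 0x7 = 7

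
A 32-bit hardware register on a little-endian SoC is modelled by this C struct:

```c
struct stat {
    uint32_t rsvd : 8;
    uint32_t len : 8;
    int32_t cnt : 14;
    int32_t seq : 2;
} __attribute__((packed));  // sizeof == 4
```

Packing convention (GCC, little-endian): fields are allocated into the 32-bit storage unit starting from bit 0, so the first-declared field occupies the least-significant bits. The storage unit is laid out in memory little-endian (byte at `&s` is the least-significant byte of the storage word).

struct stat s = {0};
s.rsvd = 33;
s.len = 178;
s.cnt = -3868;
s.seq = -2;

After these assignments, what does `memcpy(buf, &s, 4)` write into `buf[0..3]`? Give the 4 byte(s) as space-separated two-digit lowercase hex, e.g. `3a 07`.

21 b2 e4 b0

rsvd:8 = 33 → 0x21 << 0 → word 0x00000021
len:8 = 178 → 0xb2 << 8 → word 0x0000b221
cnt:14 = -3868 → 0x30e4 << 16 → word 0x30e4b221
seq:2 = -2 → 0x2 << 30 → word 0xb0e4b221
word = 0xb0e4b221 → little-endian bytes:
  [0]=0x21  [1]=0xb2  [2]=0xe4  [3]=0xb0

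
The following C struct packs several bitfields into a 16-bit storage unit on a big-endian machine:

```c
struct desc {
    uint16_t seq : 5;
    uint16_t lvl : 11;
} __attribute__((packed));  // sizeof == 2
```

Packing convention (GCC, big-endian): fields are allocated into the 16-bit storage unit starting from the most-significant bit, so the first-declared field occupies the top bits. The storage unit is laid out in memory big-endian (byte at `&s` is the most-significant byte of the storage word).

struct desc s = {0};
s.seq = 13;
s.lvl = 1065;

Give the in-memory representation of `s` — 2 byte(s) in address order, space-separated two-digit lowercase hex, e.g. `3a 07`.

6c 29

seq:5 = 13 → 0xd << 11 → word 0x6800
lvl:11 = 1065 → 0x429 << 0 → word 0x6c29
word = 0x6c29 → big-endian bytes:
  [0]=0x6c  [1]=0x29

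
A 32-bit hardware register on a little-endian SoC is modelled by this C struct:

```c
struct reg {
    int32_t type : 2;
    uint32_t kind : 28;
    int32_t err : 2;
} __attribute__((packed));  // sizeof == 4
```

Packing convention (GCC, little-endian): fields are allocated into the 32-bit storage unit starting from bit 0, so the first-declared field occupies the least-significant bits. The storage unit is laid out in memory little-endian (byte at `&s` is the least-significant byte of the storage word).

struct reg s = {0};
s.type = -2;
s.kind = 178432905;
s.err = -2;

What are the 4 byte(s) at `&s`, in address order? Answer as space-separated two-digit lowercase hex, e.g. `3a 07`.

type (2b) val=-2 bits=0x2 at bit 0: 0x00000002
kind (28b) val=178432905 bits=0xaa2ab89 at bit 2: 0x2a8aae26
err (2b) val=-2 bits=0x2 at bit 30: 0xaa8aae26
word = 0xaa8aae26 → little-endian bytes:
  [0]=0x26  [1]=0xae  [2]=0x8a  [3]=0xaa

26 ae 8a aa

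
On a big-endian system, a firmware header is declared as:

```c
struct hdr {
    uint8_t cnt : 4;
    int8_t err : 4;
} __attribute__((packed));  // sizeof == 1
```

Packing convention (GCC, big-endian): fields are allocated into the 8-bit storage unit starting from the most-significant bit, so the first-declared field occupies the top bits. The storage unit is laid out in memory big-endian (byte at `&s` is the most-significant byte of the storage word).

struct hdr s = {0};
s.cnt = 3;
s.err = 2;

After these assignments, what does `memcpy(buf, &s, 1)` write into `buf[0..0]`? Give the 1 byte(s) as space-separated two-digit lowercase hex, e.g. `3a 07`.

cnt:4 = 3 → 0x3 << 4 → word 0x30
err:4 = 2 → 0x2 << 0 → word 0x32
word = 0x32 → big-endian bytes:
  [0]=0x32

32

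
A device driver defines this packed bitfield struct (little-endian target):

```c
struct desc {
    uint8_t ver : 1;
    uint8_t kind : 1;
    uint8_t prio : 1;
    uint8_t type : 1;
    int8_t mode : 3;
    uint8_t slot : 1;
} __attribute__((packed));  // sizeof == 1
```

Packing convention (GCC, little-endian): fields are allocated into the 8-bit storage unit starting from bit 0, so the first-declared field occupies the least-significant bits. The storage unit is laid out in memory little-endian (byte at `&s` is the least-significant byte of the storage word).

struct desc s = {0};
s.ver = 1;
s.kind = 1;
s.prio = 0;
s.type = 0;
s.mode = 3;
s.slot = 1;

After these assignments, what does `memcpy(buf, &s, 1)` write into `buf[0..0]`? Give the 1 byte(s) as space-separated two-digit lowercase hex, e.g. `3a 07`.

b3

ver (1b) val=1 bits=0x1 at bit 0: 0x01
kind (1b) val=1 bits=0x1 at bit 1: 0x03
prio (1b) val=0 bits=0x0 at bit 2: 0x03
type (1b) val=0 bits=0x0 at bit 3: 0x03
mode (3b) val=3 bits=0x3 at bit 4: 0x33
slot (1b) val=1 bits=0x1 at bit 7: 0xb3
word = 0xb3 → little-endian bytes:
  [0]=0xb3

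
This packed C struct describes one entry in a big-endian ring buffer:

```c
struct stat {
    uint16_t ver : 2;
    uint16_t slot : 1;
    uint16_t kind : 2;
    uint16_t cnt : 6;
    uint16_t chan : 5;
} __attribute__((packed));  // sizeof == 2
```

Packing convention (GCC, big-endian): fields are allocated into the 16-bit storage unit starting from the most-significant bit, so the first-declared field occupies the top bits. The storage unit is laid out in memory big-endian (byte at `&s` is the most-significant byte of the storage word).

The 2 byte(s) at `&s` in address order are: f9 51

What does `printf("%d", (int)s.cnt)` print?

10

[0]=0xf9 [1]=0x51 (big-endian) → word 0xf951
ver:2 @ bit 14 → (0xf951>>14)&0x3 = 0x3
slot:1 @ bit 13 → (0xf951>>13)&0x1 = 0x1
kind:2 @ bit 11 → (0xf951>>11)&0x3 = 0x3
cnt:6 @ bit 5 → (0xf951>>5)&0x3f = 0xa  ←
chan:5 @ bit 0 → (0xf951>>0)&0x1f = 0x11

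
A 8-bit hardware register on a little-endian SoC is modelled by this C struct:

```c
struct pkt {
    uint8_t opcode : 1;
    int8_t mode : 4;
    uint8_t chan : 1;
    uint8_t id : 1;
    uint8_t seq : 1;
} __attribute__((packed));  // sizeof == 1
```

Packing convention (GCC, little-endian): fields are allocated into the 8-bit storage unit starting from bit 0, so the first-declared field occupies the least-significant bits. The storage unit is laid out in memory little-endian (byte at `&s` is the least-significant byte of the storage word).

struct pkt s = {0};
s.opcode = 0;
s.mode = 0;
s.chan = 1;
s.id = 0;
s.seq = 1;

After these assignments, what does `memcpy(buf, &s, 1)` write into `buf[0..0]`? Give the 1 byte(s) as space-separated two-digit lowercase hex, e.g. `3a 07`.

a0

opcode:1 = 0 → 0x0 << 0 → word 0x00
mode:4 = 0 → 0x0 << 1 → word 0x00
chan:1 = 1 → 0x1 << 5 → word 0x20
id:1 = 0 → 0x0 << 6 → word 0x20
seq:1 = 1 → 0x1 << 7 → word 0xa0
word = 0xa0 → little-endian bytes:
  [0]=0xa0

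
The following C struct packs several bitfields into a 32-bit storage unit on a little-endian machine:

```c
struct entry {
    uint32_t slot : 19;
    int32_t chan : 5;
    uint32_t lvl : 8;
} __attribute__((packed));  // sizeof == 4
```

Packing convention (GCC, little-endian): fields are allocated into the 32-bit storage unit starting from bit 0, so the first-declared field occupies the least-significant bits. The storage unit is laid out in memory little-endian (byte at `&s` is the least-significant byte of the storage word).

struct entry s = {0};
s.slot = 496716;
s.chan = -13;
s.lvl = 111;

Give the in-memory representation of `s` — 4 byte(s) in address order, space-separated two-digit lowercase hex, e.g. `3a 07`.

4c 94 9f 6f

slot:19 = 496716 → 0x7944c << 0 → word 0x0007944c
chan:5 = -13 → 0x13 << 19 → word 0x009f944c
lvl:8 = 111 → 0x6f << 24 → word 0x6f9f944c
word = 0x6f9f944c → little-endian bytes:
  [0]=0x4c  [1]=0x94  [2]=0x9f  [3]=0x6f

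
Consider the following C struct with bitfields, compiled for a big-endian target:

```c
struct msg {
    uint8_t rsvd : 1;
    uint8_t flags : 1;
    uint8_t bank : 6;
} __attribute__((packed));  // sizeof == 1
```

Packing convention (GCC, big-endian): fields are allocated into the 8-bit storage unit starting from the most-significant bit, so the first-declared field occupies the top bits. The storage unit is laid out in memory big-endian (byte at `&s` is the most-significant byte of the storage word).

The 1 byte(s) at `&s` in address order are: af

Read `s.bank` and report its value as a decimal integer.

47

[0]=0xaf (big-endian) → word 0xaf
rsvd [7+:1] = (word>>7) & 0x1 = 1
flags [6+:1] = (word>>6) & 0x1 = 0
bank [0+:6] = (word>>0) & 0x3f = 47  ←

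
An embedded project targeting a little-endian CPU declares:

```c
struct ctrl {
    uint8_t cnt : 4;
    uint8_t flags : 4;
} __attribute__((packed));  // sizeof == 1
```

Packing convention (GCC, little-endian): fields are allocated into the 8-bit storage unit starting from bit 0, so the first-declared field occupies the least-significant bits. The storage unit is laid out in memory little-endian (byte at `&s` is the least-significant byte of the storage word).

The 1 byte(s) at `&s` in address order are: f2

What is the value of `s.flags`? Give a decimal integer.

15

[0]=0xf2 (little-endian) → word 0xf2
cnt:4 @ bit 0 → (0xf2>>0)&0xf = 0x2
flags:4 @ bit 4 → (0xf2>>4)&0xf = 0xf  ←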